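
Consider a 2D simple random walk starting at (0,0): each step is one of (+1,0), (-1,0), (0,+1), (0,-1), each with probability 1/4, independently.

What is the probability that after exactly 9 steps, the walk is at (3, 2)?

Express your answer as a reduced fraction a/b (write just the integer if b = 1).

Let h be the number of horizontal steps (so 9-h are vertical). To end at (3,2) need (h+3)/2 right-steps and ((9-h)+2)/2 up-steps.
Sum over h with 3 ≤ h ≤ 7, h ≡ 1 (mod 2), 9-h ≡ 0 (mod 2):
h=3: C(9,3)·C(3,3)·C(6,4) = 84·1·15 = 1260
h=5: C(9,5)·C(5,4)·C(4,3) = 126·5·4 = 2520
h=7: C(9,7)·C(7,5)·C(2,2) = 36·21·1 = 756
Total favorable: 4536
Total paths: 4^9 = 262144
P = 4536/262144 = 567/32768

Answer: 567/32768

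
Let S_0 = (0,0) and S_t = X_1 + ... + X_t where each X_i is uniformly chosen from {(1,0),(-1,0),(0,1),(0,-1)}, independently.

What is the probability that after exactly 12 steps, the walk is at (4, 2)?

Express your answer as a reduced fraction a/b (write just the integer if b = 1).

Let h be the number of horizontal steps (so 12-h are vertical). To end at (4,2) need (h+4)/2 right-steps and ((12-h)+2)/2 up-steps.
Sum over h with 4 ≤ h ≤ 10, h ≡ 0 (mod 2), 12-h ≡ 0 (mod 2):
h=4: C(12,4)·C(4,4)·C(8,5) = 495·1·56 = 27720
h=6: C(12,6)·C(6,5)·C(6,4) = 924·6·15 = 83160
h=8: C(12,8)·C(8,6)·C(4,3) = 495·28·4 = 55440
h=10: C(12,10)·C(10,7)·C(2,2) = 66·120·1 = 7920
Total favorable: 174240
Total paths: 4^12 = 16777216
P = 174240/16777216 = 5445/524288

Answer: 5445/524288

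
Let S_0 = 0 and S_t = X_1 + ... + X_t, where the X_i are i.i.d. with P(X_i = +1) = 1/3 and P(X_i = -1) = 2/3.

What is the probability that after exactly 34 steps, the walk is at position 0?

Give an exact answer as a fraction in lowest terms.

To be at 0 after 34 steps: need exactly 17 steps of +1 and 17 of -1.
Number of such sequences: C(34,17) = 2333606220
Each has probability (1/3)^17 · (2/3)^17 = 131072/16677181699666569
P = 2333606220 · 131072/16677181699666569 = 11328534609920/617673396283947

Answer: 11328534609920/617673396283947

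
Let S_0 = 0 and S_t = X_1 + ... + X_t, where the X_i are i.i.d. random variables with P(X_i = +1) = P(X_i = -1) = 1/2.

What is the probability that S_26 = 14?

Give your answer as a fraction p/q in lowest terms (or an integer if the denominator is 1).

To reach position 14 after 26 steps: need 20 steps of +1 and 6 of -1.
Favorable paths: C(26,20) = 230230
Total paths: 2^26 = 67108864
P = 230230/67108864 = 115115/33554432

Answer: 115115/33554432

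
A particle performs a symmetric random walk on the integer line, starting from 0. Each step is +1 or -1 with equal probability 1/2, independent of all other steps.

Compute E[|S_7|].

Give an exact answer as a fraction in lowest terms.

S_7 takes values m ≡ 1 (mod 2) with |m| ≤ 7; P(S_7=m) = C(7,(7+m)/2)/2^7.
Total paths: 2^7 = 128
Distribution: P(S=-7)=1/128, P(S=-5)=7/128, P(S=-3)=21/128, P(S=-1)=35/128, P(S=1)=35/128, P(S=3)=21/128, P(S=5)=7/128, P(S=7)=1/128
E[|S_7|] = Σ_m |m|·P(S_7=m) = 280/128 = 35/16

Answer: 35/16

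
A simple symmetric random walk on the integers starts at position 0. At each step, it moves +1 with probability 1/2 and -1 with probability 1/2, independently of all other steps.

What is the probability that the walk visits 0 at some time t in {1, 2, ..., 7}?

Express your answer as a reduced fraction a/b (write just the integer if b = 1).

Answer: 11/16

Derivation:
Count via complement. Let g(t,s) = #length-t paths at position s with S_1..S_t all ≠ 0.
g(t,s) = g(t-1,s-1) + g(t-1,s+1) for s ≠ 0; g(t,0) = 0.
t=0: g(0,0)=1
t=1: g(1,-1)=1 g(1,1)=1
t=2: g(2,-2)=1 g(2,2)=1
t=3: g(3,-3)=1 g(3,-1)=1 g(3,1)=1 g(3,3)=1
t=4: g(4,-4)=1 g(4,-2)=2 g(4,2)=2 g(4,4)=1
t=5: g(5,-5)=1 g(5,-3)=3 g(5,-1)=2 g(5,1)=2 g(5,3)=3 g(5,5)=1
t=6: g(6,-6)=1 g(6,-4)=4 g(6,-2)=5 g(6,2)=5 g(6,4)=4 g(6,6)=1
t=7: g(7,-7)=1 g(7,-5)=5 g(7,-3)=9 g(7,-1)=5 g(7,1)=5 g(7,3)=9 g(7,5)=5 g(7,7)=1
Paths never hitting 0: Σ_s g(7,s) = 40
Paths hitting 0: 2^7 - 40 = 88
P = 88/128 = 11/16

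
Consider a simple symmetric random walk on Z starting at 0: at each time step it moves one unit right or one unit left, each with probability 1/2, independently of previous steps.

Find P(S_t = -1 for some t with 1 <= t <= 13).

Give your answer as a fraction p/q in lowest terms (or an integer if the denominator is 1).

Count via complement. Let g(t,s) = #length-t paths at position s with S_1..S_t all ≠ -1.
g(t,s) = g(t-1,s-1) + g(t-1,s+1) for s ≠ -1; g(t,-1) = 0.
t=0: g(0,0)=1
t=1: g(1,1)=1
t=2: g(2,0)=1 g(2,2)=1
t=3: g(3,1)=2 g(3,3)=1
t=4: g(4,0)=2 g(4,2)=3 g(4,4)=1
t=5: g(5,1)=5 g(5,3)=4 g(5,5)=1
t=6: g(6,0)=5 g(6,2)=9 g(6,4)=5 g(6,6)=1
t=7: g(7,1)=14 g(7,3)=14 g(7,5)=6 g(7,7)=1
t=8: g(8,0)=14 g(8,2)=28 g(8,4)=20 g(8,6)=7 g(8,8)=1
t=9: g(9,1)=42 g(9,3)=48 g(9,5)=27 g(9,7)=8 g(9,9)=1
t=10: g(10,0)=42 g(10,2)=90 g(10,4)=75 g(10,6)=35 g(10,8)=9 g(10,10)=1
t=11: g(11,1)=132 g(11,3)=165 g(11,5)=110 g(11,7)=44 g(11,9)=10 g(11,11)=1
t=12: g(12,0)=132 g(12,2)=297 g(12,4)=275 g(12,6)=154 g(12,8)=54 g(12,10)=11 g(12,12)=1
t=13: g(13,1)=429 g(13,3)=572 g(13,5)=429 g(13,7)=208 g(13,9)=65 g(13,11)=12 g(13,13)=1
Paths never hitting -1: Σ_s g(13,s) = 1716
Paths hitting -1: 2^13 - 1716 = 6476
P = 6476/8192 = 1619/2048

Answer: 1619/2048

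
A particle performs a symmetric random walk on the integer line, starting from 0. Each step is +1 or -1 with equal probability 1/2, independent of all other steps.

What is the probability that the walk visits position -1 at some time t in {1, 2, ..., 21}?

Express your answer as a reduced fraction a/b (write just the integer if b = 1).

Answer: 436109/524288

Derivation:
Count via complement. Let g(t,s) = #length-t paths at position s with S_1..S_t all ≠ -1.
g(t,s) = g(t-1,s-1) + g(t-1,s+1) for s ≠ -1; g(t,-1) = 0.
t=0: g(0,0)=1
t=1: g(1,1)=1
t=2: g(2,0)=1 g(2,2)=1
t=3: g(3,1)=2 g(3,3)=1
t=4: g(4,0)=2 g(4,2)=3 g(4,4)=1
t=5: g(5,1)=5 g(5,3)=4 g(5,5)=1
t=6: g(6,0)=5 g(6,2)=9 g(6,4)=5 g(6,6)=1
t=7: g(7,1)=14 g(7,3)=14 g(7,5)=6 g(7,7)=1
t=8: g(8,0)=14 g(8,2)=28 g(8,4)=20 g(8,6)=7 g(8,8)=1
t=9: g(9,1)=42 g(9,3)=48 g(9,5)=27 g(9,7)=8 g(9,9)=1
t=10: g(10,0)=42 g(10,2)=90 g(10,4)=75 g(10,6)=35 g(10,8)=9 g(10,10)=1
t=11: g(11,1)=132 g(11,3)=165 g(11,5)=110 g(11,7)=44 g(11,9)=10 g(11,11)=1
t=12: g(12,0)=132 g(12,2)=297 g(12,4)=275 g(12,6)=154 g(12,8)=54 g(12,10)=11 g(12,12)=1
t=13: g(13,1)=429 g(13,3)=572 g(13,5)=429 g(13,7)=208 g(13,9)=65 g(13,11)=12 g(13,13)=1
t=14: g(14,0)=429 g(14,2)=1001 g(14,4)=1001 g(14,6)=637 g(14,8)=273 g(14,10)=77 g(14,12)=13 g(14,14)=1
t=15: g(15,1)=1430 g(15,3)=2002 g(15,5)=1638 g(15,7)=910 g(15,9)=350 g(15,11)=90 g(15,13)=14 g(15,15)=1
t=16: g(16,0)=1430 g(16,2)=3432 g(16,4)=3640 g(16,6)=2548 g(16,8)=1260 g(16,10)=440 g(16,12)=104 g(16,14)=15 g(16,16)=1
t=17: g(17,1)=4862 g(17,3)=7072 g(17,5)=6188 g(17,7)=3808 g(17,9)=1700 g(17,11)=544 g(17,13)=119 g(17,15)=16 g(17,17)=1
t=18: g(18,0)=4862 g(18,2)=11934 g(18,4)=13260 g(18,6)=9996 g(18,8)=5508 g(18,10)=2244 g(18,12)=663 g(18,14)=135 g(18,16)=17 g(18,18)=1
t=19: g(19,1)=16796 g(19,3)=25194 g(19,5)=23256 g(19,7)=15504 g(19,9)=7752 g(19,11)=2907 g(19,13)=798 g(19,15)=152 g(19,17)=18 g(19,19)=1
t=20: g(20,0)=16796 g(20,2)=41990 g(20,4)=48450 g(20,6)=38760 g(20,8)=23256 g(20,10)=10659 g(20,12)=3705 g(20,14)=950 g(20,16)=170 g(20,18)=19 g(20,20)=1
t=21: g(21,1)=58786 g(21,3)=90440 g(21,5)=87210 g(21,7)=62016 g(21,9)=33915 g(21,11)=14364 g(21,13)=4655 g(21,15)=1120 g(21,17)=189 g(21,19)=20 g(21,21)=1
Paths never hitting -1: Σ_s g(21,s) = 352716
Paths hitting -1: 2^21 - 352716 = 1744436
P = 1744436/2097152 = 436109/524288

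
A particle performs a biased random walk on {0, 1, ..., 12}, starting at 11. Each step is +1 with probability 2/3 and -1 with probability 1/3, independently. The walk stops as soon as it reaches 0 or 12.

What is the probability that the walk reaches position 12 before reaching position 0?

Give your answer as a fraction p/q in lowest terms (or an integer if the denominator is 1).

Biased walk: p = 2/3, q = 1/3, r = q/p = 1/2
Gambler's ruin: P(hit 12 before 0 | start at 11) = (1 - r^a)/(1 - r^N)
r^11 = 1/2048; r^12 = 1/4096
P = (1 - 1/2048) / (1 - 1/4096) = 2047/2048 / 4095/4096 = 4094/4095

Answer: 4094/4095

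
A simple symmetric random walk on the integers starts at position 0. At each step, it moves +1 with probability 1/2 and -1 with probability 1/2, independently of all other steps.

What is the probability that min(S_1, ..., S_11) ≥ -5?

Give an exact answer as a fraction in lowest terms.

Let f(t,s) = #length-t paths at position s with S_1..S_t all ≥ -5.
f(t,s) = f(t-1,s-1) + f(t-1,s+1) for s ≥ -5; f(t,s) = 0 for s < -5.
t=0: f(0,0)=1
t=1: f(1,-1)=1 f(1,1)=1
t=2: f(2,-2)=1 f(2,0)=2 f(2,2)=1
t=3: f(3,-3)=1 f(3,-1)=3 f(3,1)=3 f(3,3)=1
t=4: f(4,-4)=1 f(4,-2)=4 f(4,0)=6 f(4,2)=4 f(4,4)=1
t=5: f(5,-5)=1 f(5,-3)=5 f(5,-1)=10 f(5,1)=10 f(5,3)=5 f(5,5)=1
t=6: f(6,-4)=6 f(6,-2)=15 f(6,0)=20 f(6,2)=15 f(6,4)=6 f(6,6)=1
t=7: f(7,-5)=6 f(7,-3)=21 f(7,-1)=35 f(7,1)=35 f(7,3)=21 f(7,5)=7 f(7,7)=1
t=8: f(8,-4)=27 f(8,-2)=56 f(8,0)=70 f(8,2)=56 f(8,4)=28 f(8,6)=8 f(8,8)=1
t=9: f(9,-5)=27 f(9,-3)=83 f(9,-1)=126 f(9,1)=126 f(9,3)=84 f(9,5)=36 f(9,7)=9 f(9,9)=1
t=10: f(10,-4)=110 f(10,-2)=209 f(10,0)=252 f(10,2)=210 f(10,4)=120 f(10,6)=45 f(10,8)=10 f(10,10)=1
t=11: f(11,-5)=110 f(11,-3)=319 f(11,-1)=461 f(11,1)=462 f(11,3)=330 f(11,5)=165 f(11,7)=55 f(11,9)=11 f(11,11)=1
Σ_s f(11,s) = 1914
P = 1914/2048 = 957/1024

Answer: 957/1024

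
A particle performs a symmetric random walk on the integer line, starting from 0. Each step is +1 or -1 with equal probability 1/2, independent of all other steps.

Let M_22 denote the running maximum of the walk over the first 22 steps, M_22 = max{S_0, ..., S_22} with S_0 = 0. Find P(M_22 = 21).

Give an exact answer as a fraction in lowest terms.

Answer: 1/4194304

Derivation:
Let M_22 = max(S_0,...,S_22). Use the reflection principle: for j ≥ 1, #{paths with M_22 ≥ j} = #{S_22 ≥ j} + #{S_22 ≥ j+1}.
By reflection, #{M_22 ≥ 21} = #{S_22 ≥ 21} + #{S_22 ≥ 22} = 1 + 1 = 2.
#{M_22 ≥ 22} = #{S_22 ≥ 22} + #{S_22 ≥ 23} = 1 + 0 = 1.
#{M_22 = 21} = 2 - 1 = 1.
P(M_22 = 21) = 1/4194304 = 1/4194304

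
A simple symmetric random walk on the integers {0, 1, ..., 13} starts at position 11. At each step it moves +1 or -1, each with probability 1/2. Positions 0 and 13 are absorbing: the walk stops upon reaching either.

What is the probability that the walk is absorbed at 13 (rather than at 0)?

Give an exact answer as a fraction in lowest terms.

Symmetric walk (p = 1/2): the harmonic-function argument gives P(hit 13 before 0 | start at 11) = a/N.
P = 11/13 = 11/13

Answer: 11/13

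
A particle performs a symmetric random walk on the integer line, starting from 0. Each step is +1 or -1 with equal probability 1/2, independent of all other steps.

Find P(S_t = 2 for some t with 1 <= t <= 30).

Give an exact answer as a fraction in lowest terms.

Answer: 773201629/1073741824

Derivation:
Count via complement. Let g(t,s) = #length-t paths at position s with S_1..S_t all ≠ 2.
g(t,s) = g(t-1,s-1) + g(t-1,s+1) for s ≠ 2; g(t,2) = 0.
t=0: g(0,0)=1
t=1: g(1,-1)=1 g(1,1)=1
t=2: g(2,-2)=1 g(2,0)=2
t=3: g(3,-3)=1 g(3,-1)=3 g(3,1)=2
t=4: g(4,-4)=1 g(4,-2)=4 g(4,0)=5
t=5: g(5,-5)=1 g(5,-3)=5 g(5,-1)=9 g(5,1)=5
t=6: g(6,-6)=1 g(6,-4)=6 g(6,-2)=14 g(6,0)=14
t=7: g(7,-7)=1 g(7,-5)=7 g(7,-3)=20 g(7,-1)=28 g(7,1)=14
t=8: g(8,-8)=1 g(8,-6)=8 g(8,-4)=27 g(8,-2)=48 g(8,0)=42
t=9: g(9,-9)=1 g(9,-7)=9 g(9,-5)=35 g(9,-3)=75 g(9,-1)=90 g(9,1)=42
t=10: g(10,-10)=1 g(10,-8)=10 g(10,-6)=44 g(10,-4)=110 g(10,-2)=165 g(10,0)=132
t=11: g(11,-11)=1 g(11,-9)=11 g(11,-7)=54 g(11,-5)=154 g(11,-3)=275 g(11,-1)=297 g(11,1)=132
t=12: g(12,-12)=1 g(12,-10)=12 g(12,-8)=65 g(12,-6)=208 g(12,-4)=429 g(12,-2)=572 g(12,0)=429
t=13: g(13,-13)=1 g(13,-11)=13 g(13,-9)=77 g(13,-7)=273 g(13,-5)=637 g(13,-3)=1001 g(13,-1)=1001 g(13,1)=429
t=14: g(14,-14)=1 g(14,-12)=14 g(14,-10)=90 g(14,-8)=350 g(14,-6)=910 g(14,-4)=1638 g(14,-2)=2002 g(14,0)=1430
t=15: g(15,-15)=1 g(15,-13)=15 g(15,-11)=104 g(15,-9)=440 g(15,-7)=1260 g(15,-5)=2548 g(15,-3)=3640 g(15,-1)=3432 g(15,1)=1430
t=16: g(16,-16)=1 g(16,-14)=16 g(16,-12)=119 g(16,-10)=544 g(16,-8)=1700 g(16,-6)=3808 g(16,-4)=6188 g(16,-2)=7072 g(16,0)=4862
t=17: g(17,-17)=1 g(17,-15)=17 g(17,-13)=135 g(17,-11)=663 g(17,-9)=2244 g(17,-7)=5508 g(17,-5)=9996 g(17,-3)=13260 g(17,-1)=11934 g(17,1)=4862
t=18: g(18,-18)=1 g(18,-16)=18 g(18,-14)=152 g(18,-12)=798 g(18,-10)=2907 g(18,-8)=7752 g(18,-6)=15504 g(18,-4)=23256 g(18,-2)=25194 g(18,0)=16796
t=19: g(19,-19)=1 g(19,-17)=19 g(19,-15)=170 g(19,-13)=950 g(19,-11)=3705 g(19,-9)=10659 g(19,-7)=23256 g(19,-5)=38760 g(19,-3)=48450 g(19,-1)=41990 g(19,1)=16796
t=20: g(20,-20)=1 g(20,-18)=20 g(20,-16)=189 g(20,-14)=1120 g(20,-12)=4655 g(20,-10)=14364 g(20,-8)=33915 g(20,-6)=62016 g(20,-4)=87210 g(20,-2)=90440 g(20,0)=58786
t=21: g(21,-21)=1 g(21,-19)=21 g(21,-17)=209 g(21,-15)=1309 g(21,-13)=5775 g(21,-11)=19019 g(21,-9)=48279 g(21,-7)=95931 g(21,-5)=149226 g(21,-3)=177650 g(21,-1)=149226 g(21,1)=58786
t=22: g(22,-22)=1 g(22,-20)=22 g(22,-18)=230 g(22,-16)=1518 g(22,-14)=7084 g(22,-12)=24794 g(22,-10)=67298 g(22,-8)=144210 g(22,-6)=245157 g(22,-4)=326876 g(22,-2)=326876 g(22,0)=208012
t=23: g(23,-23)=1 g(23,-21)=23 g(23,-19)=252 g(23,-17)=1748 g(23,-15)=8602 g(23,-13)=31878 g(23,-11)=92092 g(23,-9)=211508 g(23,-7)=389367 g(23,-5)=572033 g(23,-3)=653752 g(23,-1)=534888 g(23,1)=208012
t=24: g(24,-24)=1 g(24,-22)=24 g(24,-20)=275 g(24,-18)=2000 g(24,-16)=10350 g(24,-14)=40480 g(24,-12)=123970 g(24,-10)=303600 g(24,-8)=600875 g(24,-6)=961400 g(24,-4)=1225785 g(24,-2)=1188640 g(24,0)=742900
t=25: g(25,-25)=1 g(25,-23)=25 g(25,-21)=299 g(25,-19)=2275 g(25,-17)=12350 g(25,-15)=50830 g(25,-13)=164450 g(25,-11)=427570 g(25,-9)=904475 g(25,-7)=1562275 g(25,-5)=2187185 g(25,-3)=2414425 g(25,-1)=1931540 g(25,1)=742900
t=26: g(26,-26)=1 g(26,-24)=26 g(26,-22)=324 g(26,-20)=2574 g(26,-18)=14625 g(26,-16)=63180 g(26,-14)=215280 g(26,-12)=592020 g(26,-10)=1332045 g(26,-8)=2466750 g(26,-6)=3749460 g(26,-4)=4601610 g(26,-2)=4345965 g(26,0)=2674440
t=27: g(27,-27)=1 g(27,-25)=27 g(27,-23)=350 g(27,-21)=2898 g(27,-19)=17199 g(27,-17)=77805 g(27,-15)=278460 g(27,-13)=807300 g(27,-11)=1924065 g(27,-9)=3798795 g(27,-7)=6216210 g(27,-5)=8351070 g(27,-3)=8947575 g(27,-1)=7020405 g(27,1)=2674440
t=28: g(28,-28)=1 g(28,-26)=28 g(28,-24)=377 g(28,-22)=3248 g(28,-20)=20097 g(28,-18)=95004 g(28,-16)=356265 g(28,-14)=1085760 g(28,-12)=2731365 g(28,-10)=5722860 g(28,-8)=10015005 g(28,-6)=14567280 g(28,-4)=17298645 g(28,-2)=15967980 g(28,0)=9694845
t=29: g(29,-29)=1 g(29,-27)=29 g(29,-25)=405 g(29,-23)=3625 g(29,-21)=23345 g(29,-19)=115101 g(29,-17)=451269 g(29,-15)=1442025 g(29,-13)=3817125 g(29,-11)=8454225 g(29,-9)=15737865 g(29,-7)=24582285 g(29,-5)=31865925 g(29,-3)=33266625 g(29,-1)=25662825 g(29,1)=9694845
t=30: g(30,-30)=1 g(30,-28)=30 g(30,-26)=434 g(30,-24)=4030 g(30,-22)=26970 g(30,-20)=138446 g(30,-18)=566370 g(30,-16)=1893294 g(30,-14)=5259150 g(30,-12)=12271350 g(30,-10)=24192090 g(30,-8)=40320150 g(30,-6)=56448210 g(30,-4)=65132550 g(30,-2)=58929450 g(30,0)=35357670
Paths never hitting 2: Σ_s g(30,s) = 300540195
Paths hitting 2: 2^30 - 300540195 = 773201629
P = 773201629/1073741824 = 773201629/1073741824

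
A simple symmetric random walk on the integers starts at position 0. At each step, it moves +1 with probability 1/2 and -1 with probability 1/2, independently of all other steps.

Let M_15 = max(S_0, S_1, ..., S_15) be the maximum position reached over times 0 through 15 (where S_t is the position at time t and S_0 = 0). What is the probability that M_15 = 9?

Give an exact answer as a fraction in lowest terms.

Let M_15 = max(S_0,...,S_15). Use the reflection principle: for j ≥ 1, #{paths with M_15 ≥ j} = #{S_15 ≥ j} + #{S_15 ≥ j+1}.
By reflection, #{M_15 ≥ 9} = #{S_15 ≥ 9} + #{S_15 ≥ 10} = 576 + 121 = 697.
#{M_15 ≥ 10} = #{S_15 ≥ 10} + #{S_15 ≥ 11} = 121 + 121 = 242.
#{M_15 = 9} = 697 - 242 = 455.
P(M_15 = 9) = 455/32768 = 455/32768

Answer: 455/32768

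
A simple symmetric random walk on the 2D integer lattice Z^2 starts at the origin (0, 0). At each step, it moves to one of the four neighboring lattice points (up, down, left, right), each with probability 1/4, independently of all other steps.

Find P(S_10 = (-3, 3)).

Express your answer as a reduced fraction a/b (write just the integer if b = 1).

Let h be the number of horizontal steps (so 10-h are vertical). To end at (-3,3) need (h-3)/2 right-steps and ((10-h)+3)/2 up-steps.
Sum over h with 3 ≤ h ≤ 7, h ≡ 1 (mod 2), 10-h ≡ 1 (mod 2):
h=3: C(10,3)·C(3,0)·C(7,5) = 120·1·21 = 2520
h=5: C(10,5)·C(5,1)·C(5,4) = 252·5·5 = 6300
h=7: C(10,7)·C(7,2)·C(3,3) = 120·21·1 = 2520
Total favorable: 11340
Total paths: 4^10 = 1048576
P = 11340/1048576 = 2835/262144

Answer: 2835/262144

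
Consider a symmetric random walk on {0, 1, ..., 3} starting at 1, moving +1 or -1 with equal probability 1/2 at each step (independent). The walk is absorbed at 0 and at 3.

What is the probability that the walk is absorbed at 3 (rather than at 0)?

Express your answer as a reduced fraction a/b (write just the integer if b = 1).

Answer: 1/3

Derivation:
Symmetric walk (p = 1/2): the harmonic-function argument gives P(hit 3 before 0 | start at 1) = a/N.
P = 1/3 = 1/3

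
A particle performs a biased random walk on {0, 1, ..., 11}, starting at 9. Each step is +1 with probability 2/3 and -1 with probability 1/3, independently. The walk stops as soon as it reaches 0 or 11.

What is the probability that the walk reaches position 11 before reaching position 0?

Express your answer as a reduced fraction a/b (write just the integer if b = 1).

Answer: 2044/2047

Derivation:
Biased walk: p = 2/3, q = 1/3, r = q/p = 1/2
Gambler's ruin: P(hit 11 before 0 | start at 9) = (1 - r^a)/(1 - r^N)
r^9 = 1/512; r^11 = 1/2048
P = (1 - 1/512) / (1 - 1/2048) = 511/512 / 2047/2048 = 2044/2047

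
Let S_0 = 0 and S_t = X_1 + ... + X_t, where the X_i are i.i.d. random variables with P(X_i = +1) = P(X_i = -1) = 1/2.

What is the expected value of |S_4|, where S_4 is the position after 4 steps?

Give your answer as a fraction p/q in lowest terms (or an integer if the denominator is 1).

S_4 takes values m ≡ 0 (mod 2) with |m| ≤ 4; P(S_4=m) = C(4,(4+m)/2)/2^4.
Total paths: 2^4 = 16
Distribution: P(S=-4)=1/16, P(S=-2)=4/16, P(S=0)=6/16, P(S=2)=4/16, P(S=4)=1/16
E[|S_4|] = Σ_m |m|·P(S_4=m) = 24/16 = 3/2

Answer: 3/2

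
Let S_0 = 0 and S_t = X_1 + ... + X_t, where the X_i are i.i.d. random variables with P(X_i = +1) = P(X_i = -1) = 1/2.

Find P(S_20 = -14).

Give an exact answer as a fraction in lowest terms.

Answer: 285/262144

Derivation:
To reach position -14 after 20 steps: need 3 steps of +1 and 17 of -1.
Favorable paths: C(20,3) = 1140
Total paths: 2^20 = 1048576
P = 1140/1048576 = 285/262144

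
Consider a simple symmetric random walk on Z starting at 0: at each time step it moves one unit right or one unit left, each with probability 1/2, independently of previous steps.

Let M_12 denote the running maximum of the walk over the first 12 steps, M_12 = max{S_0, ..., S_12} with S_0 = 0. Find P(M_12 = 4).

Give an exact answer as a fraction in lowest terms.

Let M_12 = max(S_0,...,S_12). Use the reflection principle: for j ≥ 1, #{paths with M_12 ≥ j} = #{S_12 ≥ j} + #{S_12 ≥ j+1}.
By reflection, #{M_12 ≥ 4} = #{S_12 ≥ 4} + #{S_12 ≥ 5} = 794 + 299 = 1093.
#{M_12 ≥ 5} = #{S_12 ≥ 5} + #{S_12 ≥ 6} = 299 + 299 = 598.
#{M_12 = 4} = 1093 - 598 = 495.
P(M_12 = 4) = 495/4096 = 495/4096

Answer: 495/4096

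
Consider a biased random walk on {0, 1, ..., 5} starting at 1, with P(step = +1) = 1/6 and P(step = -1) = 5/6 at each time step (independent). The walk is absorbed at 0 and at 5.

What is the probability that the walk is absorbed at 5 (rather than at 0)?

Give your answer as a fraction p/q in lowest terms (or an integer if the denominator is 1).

Biased walk: p = 1/6, q = 5/6, r = q/p = 5
Gambler's ruin: P(hit 5 before 0 | start at 1) = (1 - r^a)/(1 - r^N)
r^1 = 5; r^5 = 3125
P = (1 - 5) / (1 - 3125) = -4 / -3124 = 1/781

Answer: 1/781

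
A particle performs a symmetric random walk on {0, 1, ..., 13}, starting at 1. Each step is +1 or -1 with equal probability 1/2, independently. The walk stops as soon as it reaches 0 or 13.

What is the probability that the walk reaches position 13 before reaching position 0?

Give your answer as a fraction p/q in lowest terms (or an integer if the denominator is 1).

Symmetric walk (p = 1/2): the harmonic-function argument gives P(hit 13 before 0 | start at 1) = a/N.
P = 1/13 = 1/13

Answer: 1/13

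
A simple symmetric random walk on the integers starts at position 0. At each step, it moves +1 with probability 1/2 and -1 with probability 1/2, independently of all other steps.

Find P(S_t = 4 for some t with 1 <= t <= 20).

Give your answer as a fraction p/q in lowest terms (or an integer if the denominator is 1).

Count via complement. Let g(t,s) = #length-t paths at position s with S_1..S_t all ≠ 4.
g(t,s) = g(t-1,s-1) + g(t-1,s+1) for s ≠ 4; g(t,4) = 0.
t=0: g(0,0)=1
t=1: g(1,-1)=1 g(1,1)=1
t=2: g(2,-2)=1 g(2,0)=2 g(2,2)=1
t=3: g(3,-3)=1 g(3,-1)=3 g(3,1)=3 g(3,3)=1
t=4: g(4,-4)=1 g(4,-2)=4 g(4,0)=6 g(4,2)=4
t=5: g(5,-5)=1 g(5,-3)=5 g(5,-1)=10 g(5,1)=10 g(5,3)=4
t=6: g(6,-6)=1 g(6,-4)=6 g(6,-2)=15 g(6,0)=20 g(6,2)=14
t=7: g(7,-7)=1 g(7,-5)=7 g(7,-3)=21 g(7,-1)=35 g(7,1)=34 g(7,3)=14
t=8: g(8,-8)=1 g(8,-6)=8 g(8,-4)=28 g(8,-2)=56 g(8,0)=69 g(8,2)=48
t=9: g(9,-9)=1 g(9,-7)=9 g(9,-5)=36 g(9,-3)=84 g(9,-1)=125 g(9,1)=117 g(9,3)=48
t=10: g(10,-10)=1 g(10,-8)=10 g(10,-6)=45 g(10,-4)=120 g(10,-2)=209 g(10,0)=242 g(10,2)=165
t=11: g(11,-11)=1 g(11,-9)=11 g(11,-7)=55 g(11,-5)=165 g(11,-3)=329 g(11,-1)=451 g(11,1)=407 g(11,3)=165
t=12: g(12,-12)=1 g(12,-10)=12 g(12,-8)=66 g(12,-6)=220 g(12,-4)=494 g(12,-2)=780 g(12,0)=858 g(12,2)=572
t=13: g(13,-13)=1 g(13,-11)=13 g(13,-9)=78 g(13,-7)=286 g(13,-5)=714 g(13,-3)=1274 g(13,-1)=1638 g(13,1)=1430 g(13,3)=572
t=14: g(14,-14)=1 g(14,-12)=14 g(14,-10)=91 g(14,-8)=364 g(14,-6)=1000 g(14,-4)=1988 g(14,-2)=2912 g(14,0)=3068 g(14,2)=2002
t=15: g(15,-15)=1 g(15,-13)=15 g(15,-11)=105 g(15,-9)=455 g(15,-7)=1364 g(15,-5)=2988 g(15,-3)=4900 g(15,-1)=5980 g(15,1)=5070 g(15,3)=2002
t=16: g(16,-16)=1 g(16,-14)=16 g(16,-12)=120 g(16,-10)=560 g(16,-8)=1819 g(16,-6)=4352 g(16,-4)=7888 g(16,-2)=10880 g(16,0)=11050 g(16,2)=7072
t=17: g(17,-17)=1 g(17,-15)=17 g(17,-13)=136 g(17,-11)=680 g(17,-9)=2379 g(17,-7)=6171 g(17,-5)=12240 g(17,-3)=18768 g(17,-1)=21930 g(17,1)=18122 g(17,3)=7072
t=18: g(18,-18)=1 g(18,-16)=18 g(18,-14)=153 g(18,-12)=816 g(18,-10)=3059 g(18,-8)=8550 g(18,-6)=18411 g(18,-4)=31008 g(18,-2)=40698 g(18,0)=40052 g(18,2)=25194
t=19: g(19,-19)=1 g(19,-17)=19 g(19,-15)=171 g(19,-13)=969 g(19,-11)=3875 g(19,-9)=11609 g(19,-7)=26961 g(19,-5)=49419 g(19,-3)=71706 g(19,-1)=80750 g(19,1)=65246 g(19,3)=25194
t=20: g(20,-20)=1 g(20,-18)=20 g(20,-16)=190 g(20,-14)=1140 g(20,-12)=4844 g(20,-10)=15484 g(20,-8)=38570 g(20,-6)=76380 g(20,-4)=121125 g(20,-2)=152456 g(20,0)=145996 g(20,2)=90440
Paths never hitting 4: Σ_s g(20,s) = 646646
Paths hitting 4: 2^20 - 646646 = 401930
P = 401930/1048576 = 200965/524288

Answer: 200965/524288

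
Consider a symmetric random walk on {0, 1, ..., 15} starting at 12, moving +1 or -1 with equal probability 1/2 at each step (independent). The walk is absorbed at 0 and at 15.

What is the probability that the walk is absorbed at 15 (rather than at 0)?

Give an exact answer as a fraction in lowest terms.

Answer: 4/5

Derivation:
Symmetric walk (p = 1/2): the harmonic-function argument gives P(hit 15 before 0 | start at 12) = a/N.
P = 12/15 = 4/5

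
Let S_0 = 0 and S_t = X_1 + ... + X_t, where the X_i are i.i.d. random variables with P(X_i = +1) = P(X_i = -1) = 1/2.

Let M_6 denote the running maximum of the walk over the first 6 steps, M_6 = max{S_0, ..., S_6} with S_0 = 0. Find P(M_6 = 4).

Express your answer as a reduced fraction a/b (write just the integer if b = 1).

Answer: 3/32

Derivation:
Let M_6 = max(S_0,...,S_6). Use the reflection principle: for j ≥ 1, #{paths with M_6 ≥ j} = #{S_6 ≥ j} + #{S_6 ≥ j+1}.
By reflection, #{M_6 ≥ 4} = #{S_6 ≥ 4} + #{S_6 ≥ 5} = 7 + 1 = 8.
#{M_6 ≥ 5} = #{S_6 ≥ 5} + #{S_6 ≥ 6} = 1 + 1 = 2.
#{M_6 = 4} = 8 - 2 = 6.
P(M_6 = 4) = 6/64 = 3/32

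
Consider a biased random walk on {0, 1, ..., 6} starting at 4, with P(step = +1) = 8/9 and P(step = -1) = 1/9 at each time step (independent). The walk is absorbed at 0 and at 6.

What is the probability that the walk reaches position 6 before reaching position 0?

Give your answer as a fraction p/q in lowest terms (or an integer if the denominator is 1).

Biased walk: p = 8/9, q = 1/9, r = q/p = 1/8
Gambler's ruin: P(hit 6 before 0 | start at 4) = (1 - r^a)/(1 - r^N)
r^4 = 1/4096; r^6 = 1/262144
P = (1 - 1/4096) / (1 - 1/262144) = 4095/4096 / 262143/262144 = 4160/4161

Answer: 4160/4161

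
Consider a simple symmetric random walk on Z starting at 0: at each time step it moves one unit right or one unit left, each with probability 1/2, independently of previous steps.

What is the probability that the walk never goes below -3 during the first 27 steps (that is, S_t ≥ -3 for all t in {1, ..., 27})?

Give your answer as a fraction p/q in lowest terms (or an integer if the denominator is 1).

Let f(t,s) = #length-t paths at position s with S_1..S_t all ≥ -3.
f(t,s) = f(t-1,s-1) + f(t-1,s+1) for s ≥ -3; f(t,s) = 0 for s < -3.
t=0: f(0,0)=1
t=1: f(1,-1)=1 f(1,1)=1
t=2: f(2,-2)=1 f(2,0)=2 f(2,2)=1
t=3: f(3,-3)=1 f(3,-1)=3 f(3,1)=3 f(3,3)=1
t=4: f(4,-2)=4 f(4,0)=6 f(4,2)=4 f(4,4)=1
t=5: f(5,-3)=4 f(5,-1)=10 f(5,1)=10 f(5,3)=5 f(5,5)=1
t=6: f(6,-2)=14 f(6,0)=20 f(6,2)=15 f(6,4)=6 f(6,6)=1
t=7: f(7,-3)=14 f(7,-1)=34 f(7,1)=35 f(7,3)=21 f(7,5)=7 f(7,7)=1
t=8: f(8,-2)=48 f(8,0)=69 f(8,2)=56 f(8,4)=28 f(8,6)=8 f(8,8)=1
t=9: f(9,-3)=48 f(9,-1)=117 f(9,1)=125 f(9,3)=84 f(9,5)=36 f(9,7)=9 f(9,9)=1
t=10: f(10,-2)=165 f(10,0)=242 f(10,2)=209 f(10,4)=120 f(10,6)=45 f(10,8)=10 f(10,10)=1
t=11: f(11,-3)=165 f(11,-1)=407 f(11,1)=451 f(11,3)=329 f(11,5)=165 f(11,7)=55 f(11,9)=11 f(11,11)=1
t=12: f(12,-2)=572 f(12,0)=858 f(12,2)=780 f(12,4)=494 f(12,6)=220 f(12,8)=66 f(12,10)=12 f(12,12)=1
t=13: f(13,-3)=572 f(13,-1)=1430 f(13,1)=1638 f(13,3)=1274 f(13,5)=714 f(13,7)=286 f(13,9)=78 f(13,11)=13 f(13,13)=1
t=14: f(14,-2)=2002 f(14,0)=3068 f(14,2)=2912 f(14,4)=1988 f(14,6)=1000 f(14,8)=364 f(14,10)=91 f(14,12)=14 f(14,14)=1
t=15: f(15,-3)=2002 f(15,-1)=5070 f(15,1)=5980 f(15,3)=4900 f(15,5)=2988 f(15,7)=1364 f(15,9)=455 f(15,11)=105 f(15,13)=15 f(15,15)=1
t=16: f(16,-2)=7072 f(16,0)=11050 f(16,2)=10880 f(16,4)=7888 f(16,6)=4352 f(16,8)=1819 f(16,10)=560 f(16,12)=120 f(16,14)=16 f(16,16)=1
t=17: f(17,-3)=7072 f(17,-1)=18122 f(17,1)=21930 f(17,3)=18768 f(17,5)=12240 f(17,7)=6171 f(17,9)=2379 f(17,11)=680 f(17,13)=136 f(17,15)=17 f(17,17)=1
t=18: f(18,-2)=25194 f(18,0)=40052 f(18,2)=40698 f(18,4)=31008 f(18,6)=18411 f(18,8)=8550 f(18,10)=3059 f(18,12)=816 f(18,14)=153 f(18,16)=18 f(18,18)=1
t=19: f(19,-3)=25194 f(19,-1)=65246 f(19,1)=80750 f(19,3)=71706 f(19,5)=49419 f(19,7)=26961 f(19,9)=11609 f(19,11)=3875 f(19,13)=969 f(19,15)=171 f(19,17)=19 f(19,19)=1
t=20: f(20,-2)=90440 f(20,0)=145996 f(20,2)=152456 f(20,4)=121125 f(20,6)=76380 f(20,8)=38570 f(20,10)=15484 f(20,12)=4844 f(20,14)=1140 f(20,16)=190 f(20,18)=20 f(20,20)=1
t=21: f(21,-3)=90440 f(21,-1)=236436 f(21,1)=298452 f(21,3)=273581 f(21,5)=197505 f(21,7)=114950 f(21,9)=54054 f(21,11)=20328 f(21,13)=5984 f(21,15)=1330 f(21,17)=210 f(21,19)=21 f(21,21)=1
t=22: f(22,-2)=326876 f(22,0)=534888 f(22,2)=572033 f(22,4)=471086 f(22,6)=312455 f(22,8)=169004 f(22,10)=74382 f(22,12)=26312 f(22,14)=7314 f(22,16)=1540 f(22,18)=231 f(22,20)=22 f(22,22)=1
t=23: f(23,-3)=326876 f(23,-1)=861764 f(23,1)=1106921 f(23,3)=1043119 f(23,5)=783541 f(23,7)=481459 f(23,9)=243386 f(23,11)=100694 f(23,13)=33626 f(23,15)=8854 f(23,17)=1771 f(23,19)=253 f(23,21)=23 f(23,23)=1
t=24: f(24,-2)=1188640 f(24,0)=1968685 f(24,2)=2150040 f(24,4)=1826660 f(24,6)=1265000 f(24,8)=724845 f(24,10)=344080 f(24,12)=134320 f(24,14)=42480 f(24,16)=10625 f(24,18)=2024 f(24,20)=276 f(24,22)=24 f(24,24)=1
t=25: f(25,-3)=1188640 f(25,-1)=3157325 f(25,1)=4118725 f(25,3)=3976700 f(25,5)=3091660 f(25,7)=1989845 f(25,9)=1068925 f(25,11)=478400 f(25,13)=176800 f(25,15)=53105 f(25,17)=12649 f(25,19)=2300 f(25,21)=300 f(25,23)=25 f(25,25)=1
t=26: f(26,-2)=4345965 f(26,0)=7276050 f(26,2)=8095425 f(26,4)=7068360 f(26,6)=5081505 f(26,8)=3058770 f(26,10)=1547325 f(26,12)=655200 f(26,14)=229905 f(26,16)=65754 f(26,18)=14949 f(26,20)=2600 f(26,22)=325 f(26,24)=26 f(26,26)=1
t=27: f(27,-3)=4345965 f(27,-1)=11622015 f(27,1)=15371475 f(27,3)=15163785 f(27,5)=12149865 f(27,7)=8140275 f(27,9)=4606095 f(27,11)=2202525 f(27,13)=885105 f(27,15)=295659 f(27,17)=80703 f(27,19)=17549 f(27,21)=2925 f(27,23)=351 f(27,25)=27 f(27,27)=1
Σ_s f(27,s) = 74884320
P = 74884320/134217728 = 2340135/4194304

Answer: 2340135/4194304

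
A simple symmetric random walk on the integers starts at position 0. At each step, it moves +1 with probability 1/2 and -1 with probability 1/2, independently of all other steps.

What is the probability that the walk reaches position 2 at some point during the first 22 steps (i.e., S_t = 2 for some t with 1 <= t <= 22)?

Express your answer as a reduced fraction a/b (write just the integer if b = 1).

Count via complement. Let g(t,s) = #length-t paths at position s with S_1..S_t all ≠ 2.
g(t,s) = g(t-1,s-1) + g(t-1,s+1) for s ≠ 2; g(t,2) = 0.
t=0: g(0,0)=1
t=1: g(1,-1)=1 g(1,1)=1
t=2: g(2,-2)=1 g(2,0)=2
t=3: g(3,-3)=1 g(3,-1)=3 g(3,1)=2
t=4: g(4,-4)=1 g(4,-2)=4 g(4,0)=5
t=5: g(5,-5)=1 g(5,-3)=5 g(5,-1)=9 g(5,1)=5
t=6: g(6,-6)=1 g(6,-4)=6 g(6,-2)=14 g(6,0)=14
t=7: g(7,-7)=1 g(7,-5)=7 g(7,-3)=20 g(7,-1)=28 g(7,1)=14
t=8: g(8,-8)=1 g(8,-6)=8 g(8,-4)=27 g(8,-2)=48 g(8,0)=42
t=9: g(9,-9)=1 g(9,-7)=9 g(9,-5)=35 g(9,-3)=75 g(9,-1)=90 g(9,1)=42
t=10: g(10,-10)=1 g(10,-8)=10 g(10,-6)=44 g(10,-4)=110 g(10,-2)=165 g(10,0)=132
t=11: g(11,-11)=1 g(11,-9)=11 g(11,-7)=54 g(11,-5)=154 g(11,-3)=275 g(11,-1)=297 g(11,1)=132
t=12: g(12,-12)=1 g(12,-10)=12 g(12,-8)=65 g(12,-6)=208 g(12,-4)=429 g(12,-2)=572 g(12,0)=429
t=13: g(13,-13)=1 g(13,-11)=13 g(13,-9)=77 g(13,-7)=273 g(13,-5)=637 g(13,-3)=1001 g(13,-1)=1001 g(13,1)=429
t=14: g(14,-14)=1 g(14,-12)=14 g(14,-10)=90 g(14,-8)=350 g(14,-6)=910 g(14,-4)=1638 g(14,-2)=2002 g(14,0)=1430
t=15: g(15,-15)=1 g(15,-13)=15 g(15,-11)=104 g(15,-9)=440 g(15,-7)=1260 g(15,-5)=2548 g(15,-3)=3640 g(15,-1)=3432 g(15,1)=1430
t=16: g(16,-16)=1 g(16,-14)=16 g(16,-12)=119 g(16,-10)=544 g(16,-8)=1700 g(16,-6)=3808 g(16,-4)=6188 g(16,-2)=7072 g(16,0)=4862
t=17: g(17,-17)=1 g(17,-15)=17 g(17,-13)=135 g(17,-11)=663 g(17,-9)=2244 g(17,-7)=5508 g(17,-5)=9996 g(17,-3)=13260 g(17,-1)=11934 g(17,1)=4862
t=18: g(18,-18)=1 g(18,-16)=18 g(18,-14)=152 g(18,-12)=798 g(18,-10)=2907 g(18,-8)=7752 g(18,-6)=15504 g(18,-4)=23256 g(18,-2)=25194 g(18,0)=16796
t=19: g(19,-19)=1 g(19,-17)=19 g(19,-15)=170 g(19,-13)=950 g(19,-11)=3705 g(19,-9)=10659 g(19,-7)=23256 g(19,-5)=38760 g(19,-3)=48450 g(19,-1)=41990 g(19,1)=16796
t=20: g(20,-20)=1 g(20,-18)=20 g(20,-16)=189 g(20,-14)=1120 g(20,-12)=4655 g(20,-10)=14364 g(20,-8)=33915 g(20,-6)=62016 g(20,-4)=87210 g(20,-2)=90440 g(20,0)=58786
t=21: g(21,-21)=1 g(21,-19)=21 g(21,-17)=209 g(21,-15)=1309 g(21,-13)=5775 g(21,-11)=19019 g(21,-9)=48279 g(21,-7)=95931 g(21,-5)=149226 g(21,-3)=177650 g(21,-1)=149226 g(21,1)=58786
t=22: g(22,-22)=1 g(22,-20)=22 g(22,-18)=230 g(22,-16)=1518 g(22,-14)=7084 g(22,-12)=24794 g(22,-10)=67298 g(22,-8)=144210 g(22,-6)=245157 g(22,-4)=326876 g(22,-2)=326876 g(22,0)=208012
Paths never hitting 2: Σ_s g(22,s) = 1352078
Paths hitting 2: 2^22 - 1352078 = 2842226
P = 2842226/4194304 = 1421113/2097152

Answer: 1421113/2097152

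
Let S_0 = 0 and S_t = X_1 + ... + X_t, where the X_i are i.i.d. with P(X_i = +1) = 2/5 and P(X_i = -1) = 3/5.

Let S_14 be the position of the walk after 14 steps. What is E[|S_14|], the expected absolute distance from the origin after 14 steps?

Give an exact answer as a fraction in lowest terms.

S_14 takes values m ≡ 0 (mod 2) with |m| ≤ 14; P(S_14=m) = C(14,(14+m)/2) · (2/5)^((14+m)/2) · (3/5)^((14-m)/2).
Distribution: P(S=-14)=4782969/6103515625, P(S=-12)=44641044/6103515625, P(S=-10)=193444524/6103515625, P(S=-8)=515852064/6103515625, P(S=-6)=945728784/6103515625, P(S=-4)=1260971712/6103515625, P(S=-2)=1260971712/6103515625, P(S=0)=960740352/6103515625, P(S=2)=560431872/6103515625, P(S=4)=249080832/6103515625, P(S=6)=83026944/6103515625, P(S=8)=20127744/6103515625, P(S=10)=3354624/6103515625, P(S=12)=344064/6103515625, P(S=14)=16384/6103515625
E[|S_14|] = Σ_m |m|·P(S_14=m) = 22718393894/6103515625

Answer: 22718393894/6103515625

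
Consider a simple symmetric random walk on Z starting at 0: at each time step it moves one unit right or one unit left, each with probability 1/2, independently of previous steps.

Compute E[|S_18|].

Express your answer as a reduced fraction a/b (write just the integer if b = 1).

Answer: 109395/32768

Derivation:
S_18 takes values m ≡ 0 (mod 2) with |m| ≤ 18; P(S_18=m) = C(18,(18+m)/2)/2^18.
Total paths: 2^18 = 262144
Distribution: P(S=-18)=1/262144, P(S=-16)=18/262144, P(S=-14)=153/262144, P(S=-12)=816/262144, P(S=-10)=3060/262144, P(S=-8)=8568/262144, P(S=-6)=18564/262144, P(S=-4)=31824/262144, P(S=-2)=43758/262144, P(S=0)=48620/262144, P(S=2)=43758/262144, P(S=4)=31824/262144, P(S=6)=18564/262144, P(S=8)=8568/262144, P(S=10)=3060/262144, P(S=12)=816/262144, P(S=14)=153/262144, P(S=16)=18/262144, P(S=18)=1/262144
E[|S_18|] = Σ_m |m|·P(S_18=m) = 875160/262144 = 109395/32768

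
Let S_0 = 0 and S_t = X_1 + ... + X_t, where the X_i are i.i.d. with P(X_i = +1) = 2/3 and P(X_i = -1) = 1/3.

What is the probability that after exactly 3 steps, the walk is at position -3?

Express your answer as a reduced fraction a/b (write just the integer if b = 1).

Answer: 1/27

Derivation:
To reach position -3 after 3 steps: need 0 steps of +1 and 3 steps of -1.
Number of such sequences: C(3,0) = 1
Each has probability (2/3)^0 · (1/3)^3 = 1/27
P = 1 · 1/27 = 1/27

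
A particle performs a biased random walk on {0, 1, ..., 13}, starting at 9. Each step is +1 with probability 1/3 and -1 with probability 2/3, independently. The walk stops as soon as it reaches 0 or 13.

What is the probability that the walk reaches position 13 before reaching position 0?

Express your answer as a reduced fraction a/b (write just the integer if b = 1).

Answer: 511/8191

Derivation:
Biased walk: p = 1/3, q = 2/3, r = q/p = 2
Gambler's ruin: P(hit 13 before 0 | start at 9) = (1 - r^a)/(1 - r^N)
r^9 = 512; r^13 = 8192
P = (1 - 512) / (1 - 8192) = -511 / -8191 = 511/8191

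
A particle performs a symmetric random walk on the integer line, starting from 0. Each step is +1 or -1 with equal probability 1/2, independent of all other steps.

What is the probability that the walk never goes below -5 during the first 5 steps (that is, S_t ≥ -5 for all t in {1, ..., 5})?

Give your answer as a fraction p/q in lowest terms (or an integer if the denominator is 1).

Let f(t,s) = #length-t paths at position s with S_1..S_t all ≥ -5.
f(t,s) = f(t-1,s-1) + f(t-1,s+1) for s ≥ -5; f(t,s) = 0 for s < -5.
t=0: f(0,0)=1
t=1: f(1,-1)=1 f(1,1)=1
t=2: f(2,-2)=1 f(2,0)=2 f(2,2)=1
t=3: f(3,-3)=1 f(3,-1)=3 f(3,1)=3 f(3,3)=1
t=4: f(4,-4)=1 f(4,-2)=4 f(4,0)=6 f(4,2)=4 f(4,4)=1
t=5: f(5,-5)=1 f(5,-3)=5 f(5,-1)=10 f(5,1)=10 f(5,3)=5 f(5,5)=1
Σ_s f(5,s) = 32
P = 32/32 = 1

Answer: 1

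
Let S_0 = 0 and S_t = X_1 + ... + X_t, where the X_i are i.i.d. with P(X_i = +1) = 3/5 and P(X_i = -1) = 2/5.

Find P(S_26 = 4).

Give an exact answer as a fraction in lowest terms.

Answer: 45409055255396352/298023223876953125

Derivation:
To reach position 4 after 26 steps: need 15 steps of +1 and 11 steps of -1.
Number of such sequences: C(26,15) = 7726160
Each has probability (3/5)^15 · (2/5)^11 = 29386561536/1490116119384765625
P = 7726160 · 29386561536/1490116119384765625 = 45409055255396352/298023223876953125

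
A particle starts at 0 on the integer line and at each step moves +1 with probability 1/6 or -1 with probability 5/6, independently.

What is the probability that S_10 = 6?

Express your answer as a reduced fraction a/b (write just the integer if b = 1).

To reach position 6 after 10 steps: need 8 steps of +1 and 2 steps of -1.
Number of such sequences: C(10,8) = 45
Each has probability (1/6)^8 · (5/6)^2 = 25/60466176
P = 45 · 25/60466176 = 125/6718464

Answer: 125/6718464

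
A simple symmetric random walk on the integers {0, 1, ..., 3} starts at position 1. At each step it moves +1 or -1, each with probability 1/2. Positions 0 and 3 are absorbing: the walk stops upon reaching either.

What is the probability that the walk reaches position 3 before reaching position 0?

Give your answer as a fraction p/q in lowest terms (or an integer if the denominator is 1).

Answer: 1/3

Derivation:
Symmetric walk (p = 1/2): the harmonic-function argument gives P(hit 3 before 0 | start at 1) = a/N.
P = 1/3 = 1/3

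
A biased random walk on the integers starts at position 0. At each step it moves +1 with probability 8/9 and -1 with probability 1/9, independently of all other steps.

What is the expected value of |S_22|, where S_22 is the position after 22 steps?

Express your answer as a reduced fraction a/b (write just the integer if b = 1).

S_22 takes values m ≡ 0 (mod 2) with |m| ≤ 22; P(S_22=m) = C(22,(22+m)/2) · (8/9)^((22+m)/2) · (1/9)^((22-m)/2).
Distribution: P(S=-22)=1/984770902183611232881, P(S=-20)=176/984770902183611232881, P(S=-18)=4928/328256967394537077627, P(S=-16)=788480/984770902183611232881, P(S=-14)=29962240/984770902183611232881, P(S=-12)=95879168/109418989131512359209, P(S=-10)=6519783424/328256967394537077627, P(S=-8)=119218896896/328256967394537077627, P(S=-6)=596094484480/109418989131512359209, P(S=-4)=66762582261760/984770902183611232881, P(S=-2)=694330855522304/984770902183611232881, P(S=0)=2019871579701248/328256967394537077627, P(S=2)=44437174753427456/984770902183611232881, P(S=4)=273459536944168960/984770902183611232881, P(S=6)=156262592539525120/109418989131512359209, P(S=8)=2000161184505921536/328256967394537077627, P(S=10)=7000564145770725376/328256967394537077627, P(S=12)=6588766254843035648/109418989131512359209, P(S=14)=131775325096860712960/984770902183611232881, P(S=16)=221937389636818042880/984770902183611232881, P(S=18)=88774955854727217152/328256967394537077627, P(S=20)=202914184810805067776/984770902183611232881, P(S=22)=73786976294838206464/984770902183611232881
E[|S_22|] = Σ_m |m|·P(S_22=m) = 16850527708190456495446/984770902183611232881

Answer: 16850527708190456495446/984770902183611232881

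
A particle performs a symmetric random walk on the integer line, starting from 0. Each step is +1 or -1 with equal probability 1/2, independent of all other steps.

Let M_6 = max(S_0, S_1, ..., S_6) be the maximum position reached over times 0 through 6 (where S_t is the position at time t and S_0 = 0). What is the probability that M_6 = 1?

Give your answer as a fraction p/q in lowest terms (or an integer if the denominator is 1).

Answer: 15/64

Derivation:
Let M_6 = max(S_0,...,S_6). Use the reflection principle: for j ≥ 1, #{paths with M_6 ≥ j} = #{S_6 ≥ j} + #{S_6 ≥ j+1}.
By reflection, #{M_6 ≥ 1} = #{S_6 ≥ 1} + #{S_6 ≥ 2} = 22 + 22 = 44.
#{M_6 ≥ 2} = #{S_6 ≥ 2} + #{S_6 ≥ 3} = 22 + 7 = 29.
#{M_6 = 1} = 44 - 29 = 15.
P(M_6 = 1) = 15/64 = 15/64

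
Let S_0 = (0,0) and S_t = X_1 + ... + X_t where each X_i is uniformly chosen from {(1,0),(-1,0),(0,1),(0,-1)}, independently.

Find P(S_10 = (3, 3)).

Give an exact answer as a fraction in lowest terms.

Answer: 2835/262144

Derivation:
Let h be the number of horizontal steps (so 10-h are vertical). To end at (3,3) need (h+3)/2 right-steps and ((10-h)+3)/2 up-steps.
Sum over h with 3 ≤ h ≤ 7, h ≡ 1 (mod 2), 10-h ≡ 1 (mod 2):
h=3: C(10,3)·C(3,3)·C(7,5) = 120·1·21 = 2520
h=5: C(10,5)·C(5,4)·C(5,4) = 252·5·5 = 6300
h=7: C(10,7)·C(7,5)·C(3,3) = 120·21·1 = 2520
Total favorable: 11340
Total paths: 4^10 = 1048576
P = 11340/1048576 = 2835/262144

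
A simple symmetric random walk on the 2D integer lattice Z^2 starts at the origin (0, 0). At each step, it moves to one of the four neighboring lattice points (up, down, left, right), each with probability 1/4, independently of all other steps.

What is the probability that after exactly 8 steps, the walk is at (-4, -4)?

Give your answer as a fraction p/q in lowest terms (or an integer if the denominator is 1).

Let h be the number of horizontal steps (so 8-h are vertical). To end at (-4,-4) need (h-4)/2 right-steps and ((8-h)-4)/2 up-steps.
Sum over h with 4 ≤ h ≤ 4, h ≡ 0 (mod 2), 8-h ≡ 0 (mod 2):
h=4: C(8,4)·C(4,0)·C(4,0) = 70·1·1 = 70
Total favorable: 70
Total paths: 4^8 = 65536
P = 70/65536 = 35/32768

Answer: 35/32768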